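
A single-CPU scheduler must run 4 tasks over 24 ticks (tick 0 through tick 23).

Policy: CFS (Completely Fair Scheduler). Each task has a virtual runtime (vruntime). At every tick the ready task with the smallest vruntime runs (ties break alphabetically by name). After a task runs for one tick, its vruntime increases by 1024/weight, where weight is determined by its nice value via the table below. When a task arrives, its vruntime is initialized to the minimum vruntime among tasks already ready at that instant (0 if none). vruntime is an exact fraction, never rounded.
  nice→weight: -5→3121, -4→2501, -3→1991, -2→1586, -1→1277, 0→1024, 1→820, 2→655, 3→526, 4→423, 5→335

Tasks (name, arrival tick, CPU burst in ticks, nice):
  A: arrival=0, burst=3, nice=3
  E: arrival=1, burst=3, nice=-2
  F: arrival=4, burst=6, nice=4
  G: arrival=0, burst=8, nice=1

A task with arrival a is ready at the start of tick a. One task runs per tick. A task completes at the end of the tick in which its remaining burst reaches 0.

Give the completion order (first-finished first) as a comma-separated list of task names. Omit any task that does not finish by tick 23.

completion order = E, A, G, F

t=0: vr[A=0 G=0] → run A
t=1: vr[A=512/263 E=0 G=0] → run E
t=2: vr[A=512/263 E=512/793 G=0] → run G
t=3: vr[A=512/263 E=512/793 G=256/205] → run E
t=4: vr[A=512/263 E=1024/793 F=256/205 G=256/205] → run F
t=5: vr[A=512/263 E=1024/793 F=318208/86715 G=256/205] → run G
t=6: vr[A=512/263 E=1024/793 F=318208/86715 G=512/205] → run E
t=7: vr[A=512/263 F=318208/86715 G=512/205] → run A
t=8: vr[A=1024/263 F=318208/86715 G=512/205] → run G
t=9: vr[A=1024/263 F=318208/86715 G=768/205] → run F
t=10: vr[A=1024/263 F=528128/86715 G=768/205] → run G
t=11: vr[A=1024/263 F=528128/86715 G=1024/205] → run A
t=12: vr[F=528128/86715 G=1024/205] → run G
t=13: vr[F=528128/86715 G=256/41] → run F
t=14: vr[F=246016/28905 G=256/41] → run G
t=15: vr[F=246016/28905 G=1536/205] → run G
t=16: vr[F=246016/28905 G=1792/205] → run F
t=17: vr[F=947968/86715 G=1792/205] → run G
t=18: vr[F=947968/86715] → run F
t=19: vr[F=1157888/86715] → run F
t=20: (idle)
t=21: (idle)
t=22: (idle)
t=23: (idle)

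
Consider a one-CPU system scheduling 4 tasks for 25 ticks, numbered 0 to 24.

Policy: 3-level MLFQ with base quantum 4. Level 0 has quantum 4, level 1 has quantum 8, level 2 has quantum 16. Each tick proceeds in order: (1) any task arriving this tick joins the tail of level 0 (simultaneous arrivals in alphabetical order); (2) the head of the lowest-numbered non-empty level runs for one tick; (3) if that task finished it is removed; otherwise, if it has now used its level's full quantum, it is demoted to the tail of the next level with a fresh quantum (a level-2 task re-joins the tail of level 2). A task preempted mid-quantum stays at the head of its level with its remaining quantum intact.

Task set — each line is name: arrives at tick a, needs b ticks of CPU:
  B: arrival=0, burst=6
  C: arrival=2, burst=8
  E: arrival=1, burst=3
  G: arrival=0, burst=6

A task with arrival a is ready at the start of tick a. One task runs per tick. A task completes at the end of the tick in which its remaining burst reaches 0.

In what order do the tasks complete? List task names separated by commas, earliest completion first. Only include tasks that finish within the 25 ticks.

completion order = E, B, G, C

t=0: L0/L1/L2 = BG/-/- → run B
t=1: L0/L1/L2 = BGE/-/- → run B
t=2: L0/L1/L2 = BGEC/-/- → run B
t=3: L0/L1/L2 = BGEC/-/- → run B
t=4: L0/L1/L2 = GEC/B/- → run G
t=5: L0/L1/L2 = GEC/B/- → run G
t=6: L0/L1/L2 = GEC/B/- → run G
t=7: L0/L1/L2 = GEC/B/- → run G
t=8: L0/L1/L2 = EC/BG/- → run E
t=9: L0/L1/L2 = EC/BG/- → run E
t=10: L0/L1/L2 = EC/BG/- → run E
t=11: L0/L1/L2 = C/BG/- → run C
t=12: L0/L1/L2 = C/BG/- → run C
t=13: L0/L1/L2 = C/BG/- → run C
t=14: L0/L1/L2 = C/BG/- → run C
t=15: L0/L1/L2 = -/BGC/- → run B
t=16: L0/L1/L2 = -/BGC/- → run B
t=17: L0/L1/L2 = -/GC/- → run G
t=18: L0/L1/L2 = -/GC/- → run G
t=19: L0/L1/L2 = -/C/- → run C
t=20: L0/L1/L2 = -/C/- → run C
t=21: L0/L1/L2 = -/C/- → run C
t=22: L0/L1/L2 = -/C/- → run C
t=23: (idle)
t=24: (idle)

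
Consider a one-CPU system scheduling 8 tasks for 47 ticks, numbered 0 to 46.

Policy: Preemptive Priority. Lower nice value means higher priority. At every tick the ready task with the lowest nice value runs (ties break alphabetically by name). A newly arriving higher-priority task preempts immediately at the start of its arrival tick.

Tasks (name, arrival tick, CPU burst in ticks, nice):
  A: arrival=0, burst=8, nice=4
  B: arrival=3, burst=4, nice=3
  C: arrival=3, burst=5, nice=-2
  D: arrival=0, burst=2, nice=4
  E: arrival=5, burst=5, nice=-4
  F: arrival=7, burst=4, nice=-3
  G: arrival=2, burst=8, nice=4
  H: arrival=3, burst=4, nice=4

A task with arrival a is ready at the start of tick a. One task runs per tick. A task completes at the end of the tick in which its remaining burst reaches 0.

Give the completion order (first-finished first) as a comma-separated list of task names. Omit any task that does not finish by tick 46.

completion order = E, F, C, B, A, D, G, H

t=0: ready={A,D} → run A
t=1: ready={A,D} → run A
t=2: ready={A,D,G} → run A
t=3: ready={A,B,C,D,G,H} → run C
t=4: ready={A,B,C,D,G,H} → run C
t=5: ready={A,B,C,D,E,G,H} → run E
t=6: ready={A,B,C,D,E,G,H} → run E
t=7: ready={A,B,C,D,E,F,G,H} → run E
t=8: ready={A,B,C,D,E,F,G,H} → run E
t=9: ready={A,B,C,D,E,F,G,H} → run E
t=10: ready={A,B,C,D,F,G,H} → run F
t=11: ready={A,B,C,D,F,G,H} → run F
t=12: ready={A,B,C,D,F,G,H} → run F
t=13: ready={A,B,C,D,F,G,H} → run F
t=14: ready={A,B,C,D,G,H} → run C
t=15: ready={A,B,C,D,G,H} → run C
t=16: ready={A,B,C,D,G,H} → run C
t=17: ready={A,B,D,G,H} → run B
t=18: ready={A,B,D,G,H} → run B
t=19: ready={A,B,D,G,H} → run B
t=20: ready={A,B,D,G,H} → run B
t=21: ready={A,D,G,H} → run A
t=22: ready={A,D,G,H} → run A
t=23: ready={A,D,G,H} → run A
t=24: ready={A,D,G,H} → run A
t=25: ready={A,D,G,H} → run A
t=26: ready={D,G,H} → run D
t=27: ready={D,G,H} → run D
t=28: ready={G,H} → run G
t=29: ready={G,H} → run G
t=30: ready={G,H} → run G
t=31: ready={G,H} → run G
t=32: ready={G,H} → run G
t=33: ready={G,H} → run G
t=34: ready={G,H} → run G
t=35: ready={G,H} → run G
t=36: ready={H} → run H
t=37: ready={H} → run H
t=38: ready={H} → run H
t=39: ready={H} → run H
t=40: (idle)
t=41: (idle)
t=42: (idle)
t=43: (idle)
t=44: (idle)
t=45: (idle)
t=46: (idle)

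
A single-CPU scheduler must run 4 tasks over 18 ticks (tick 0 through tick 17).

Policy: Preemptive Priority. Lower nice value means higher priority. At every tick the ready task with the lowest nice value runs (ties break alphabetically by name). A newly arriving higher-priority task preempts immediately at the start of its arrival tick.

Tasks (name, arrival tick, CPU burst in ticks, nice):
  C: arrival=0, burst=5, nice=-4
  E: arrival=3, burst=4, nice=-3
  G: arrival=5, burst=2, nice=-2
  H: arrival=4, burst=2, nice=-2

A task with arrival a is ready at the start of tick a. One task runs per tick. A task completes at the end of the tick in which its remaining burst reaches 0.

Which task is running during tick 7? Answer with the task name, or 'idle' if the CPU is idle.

running at tick 7 = E

t=0: ready={C} → run C
t=1: ready={C} → run C
t=2: ready={C} → run C
t=3: ready={C,E} → run C
t=4: ready={C,E,H} → run C
t=5: ready={E,G,H} → run E
t=6: ready={E,G,H} → run E
t=7: ready={E,G,H} → run E
t=8: ready={E,G,H} → run E
t=9: ready={G,H} → run G
t=10: ready={G,H} → run G
t=11: ready={H} → run H
t=12: ready={H} → run H
t=13: (idle)
t=14: (idle)
t=15: (idle)
t=16: (idle)
t=17: (idle)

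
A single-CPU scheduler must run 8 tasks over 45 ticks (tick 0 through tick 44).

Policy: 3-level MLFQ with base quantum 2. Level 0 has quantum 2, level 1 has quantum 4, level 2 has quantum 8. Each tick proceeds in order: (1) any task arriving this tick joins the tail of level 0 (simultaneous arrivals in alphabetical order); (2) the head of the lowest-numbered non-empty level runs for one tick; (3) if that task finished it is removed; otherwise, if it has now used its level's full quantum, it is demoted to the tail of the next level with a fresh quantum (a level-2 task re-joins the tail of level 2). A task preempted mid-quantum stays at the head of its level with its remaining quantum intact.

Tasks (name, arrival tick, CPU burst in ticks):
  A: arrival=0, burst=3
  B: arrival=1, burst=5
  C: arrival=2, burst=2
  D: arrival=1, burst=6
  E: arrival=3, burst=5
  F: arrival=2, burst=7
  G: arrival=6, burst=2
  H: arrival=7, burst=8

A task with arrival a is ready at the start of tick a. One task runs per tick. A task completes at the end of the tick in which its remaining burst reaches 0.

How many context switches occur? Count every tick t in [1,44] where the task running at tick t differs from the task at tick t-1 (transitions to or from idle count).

context switches = 16

t=0: L0/L1/L2 = A/-/- → run A
t=1: L0/L1/L2 = ABD/-/- → run A
t=2: L0/L1/L2 = BDCF/A/- → run B
t=3: L0/L1/L2 = BDCFE/A/- → run B
t=4: L0/L1/L2 = DCFE/AB/- → run D
t=5: L0/L1/L2 = DCFE/AB/- → run D
t=6: L0/L1/L2 = CFEG/ABD/- → run C
t=7: L0/L1/L2 = CFEGH/ABD/- → run C
t=8: L0/L1/L2 = FEGH/ABD/- → run F
t=9: L0/L1/L2 = FEGH/ABD/- → run F
t=10: L0/L1/L2 = EGH/ABDF/- → run E
t=11: L0/L1/L2 = EGH/ABDF/- → run E
t=12: L0/L1/L2 = GH/ABDFE/- → run G
t=13: L0/L1/L2 = GH/ABDFE/- → run G
t=14: L0/L1/L2 = H/ABDFE/- → run H
t=15: L0/L1/L2 = H/ABDFE/- → run H
t=16: L0/L1/L2 = -/ABDFEH/- → run A
t=17: L0/L1/L2 = -/BDFEH/- → run B
t=18: L0/L1/L2 = -/BDFEH/- → run B
t=19: L0/L1/L2 = -/BDFEH/- → run B
t=20: L0/L1/L2 = -/DFEH/- → run D
t=21: L0/L1/L2 = -/DFEH/- → run D
t=22: L0/L1/L2 = -/DFEH/- → run D
t=23: L0/L1/L2 = -/DFEH/- → run D
t=24: L0/L1/L2 = -/FEH/- → run F
t=25: L0/L1/L2 = -/FEH/- → run F
t=26: L0/L1/L2 = -/FEH/- → run F
t=27: L0/L1/L2 = -/FEH/- → run F
t=28: L0/L1/L2 = -/EH/F → run E
t=29: L0/L1/L2 = -/EH/F → run E
t=30: L0/L1/L2 = -/EH/F → run E
t=31: L0/L1/L2 = -/H/F → run H
t=32: L0/L1/L2 = -/H/F → run H
t=33: L0/L1/L2 = -/H/F → run H
t=34: L0/L1/L2 = -/H/F → run H
t=35: L0/L1/L2 = -/-/FH → run F
t=36: L0/L1/L2 = -/-/H → run H
t=37: L0/L1/L2 = -/-/H → run H
t=38: (idle)
t=39: (idle)
t=40: (idle)
t=41: (idle)
t=42: (idle)
t=43: (idle)
t=44: (idle)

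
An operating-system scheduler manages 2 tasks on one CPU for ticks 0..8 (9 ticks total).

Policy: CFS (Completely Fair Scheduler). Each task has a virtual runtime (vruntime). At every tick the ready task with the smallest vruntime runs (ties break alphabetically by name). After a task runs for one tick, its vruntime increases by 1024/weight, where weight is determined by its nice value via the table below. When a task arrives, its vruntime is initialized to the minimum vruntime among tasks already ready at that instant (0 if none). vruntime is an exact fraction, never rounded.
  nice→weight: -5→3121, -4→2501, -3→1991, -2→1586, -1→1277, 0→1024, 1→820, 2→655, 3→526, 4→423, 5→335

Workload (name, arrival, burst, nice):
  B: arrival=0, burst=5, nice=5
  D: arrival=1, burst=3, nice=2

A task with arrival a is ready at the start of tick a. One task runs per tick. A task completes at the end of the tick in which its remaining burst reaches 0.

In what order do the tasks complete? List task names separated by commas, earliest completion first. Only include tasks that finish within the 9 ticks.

completion order = D, B

t=0: vr[B=0] → run B
t=1: vr[B=1024/335 D=1024/335] → run B
t=2: vr[B=2048/335 D=1024/335] → run D
t=3: vr[B=2048/335 D=202752/43885] → run D
t=4: vr[B=2048/335 D=54272/8777] → run B
t=5: vr[B=3072/335 D=54272/8777] → run D
t=6: vr[B=3072/335] → run B
t=7: vr[B=4096/335] → run B
t=8: (idle)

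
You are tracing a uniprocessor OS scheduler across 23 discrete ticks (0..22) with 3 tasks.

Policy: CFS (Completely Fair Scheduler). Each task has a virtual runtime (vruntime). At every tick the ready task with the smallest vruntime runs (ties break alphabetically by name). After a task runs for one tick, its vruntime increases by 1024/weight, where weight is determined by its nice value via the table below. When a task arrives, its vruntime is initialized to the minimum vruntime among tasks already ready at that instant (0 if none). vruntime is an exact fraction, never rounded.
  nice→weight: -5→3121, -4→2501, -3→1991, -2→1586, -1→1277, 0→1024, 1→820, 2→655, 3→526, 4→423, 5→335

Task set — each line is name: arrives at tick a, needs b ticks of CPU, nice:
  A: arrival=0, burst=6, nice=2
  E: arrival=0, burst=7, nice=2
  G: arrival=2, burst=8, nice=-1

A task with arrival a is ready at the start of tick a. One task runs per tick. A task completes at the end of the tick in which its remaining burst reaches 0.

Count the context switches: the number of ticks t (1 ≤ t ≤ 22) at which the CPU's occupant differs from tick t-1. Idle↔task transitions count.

t=0: vr[A=0 E=0] → run A
t=1: vr[A=1024/655 E=0] → run E
t=2: vr[A=1024/655 E=1024/655 G=1024/655] → run A
t=3: vr[A=2048/655 E=1024/655 G=1024/655] → run E
t=4: vr[A=2048/655 E=2048/655 G=1024/655] → run G
t=5: vr[A=2048/655 E=2048/655 G=1978368/836435] → run G
t=6: vr[A=2048/655 E=2048/655 G=2649088/836435] → run A
t=7: vr[A=3072/655 E=2048/655 G=2649088/836435] → run E
t=8: vr[A=3072/655 E=3072/655 G=2649088/836435] → run G
t=9: vr[A=3072/655 E=3072/655 G=3319808/836435] → run G
t=10: vr[A=3072/655 E=3072/655 G=3990528/836435] → run A
t=11: vr[A=4096/655 E=3072/655 G=3990528/836435] → run E
t=12: vr[A=4096/655 E=4096/655 G=3990528/836435] → run G
t=13: vr[A=4096/655 E=4096/655 G=4661248/836435] → run G
t=14: vr[A=4096/655 E=4096/655 G=5331968/836435] → run A
t=15: vr[A=1024/131 E=4096/655 G=5331968/836435] → run E
t=16: vr[A=1024/131 E=1024/131 G=5331968/836435] → run G
t=17: vr[A=1024/131 E=1024/131 G=6002688/836435] → run G
t=18: vr[A=1024/131 E=1024/131] → run A
t=19: vr[E=1024/131] → run E
t=20: vr[E=6144/655] → run E
t=21: (idle)
t=22: (idle)

context switches = 16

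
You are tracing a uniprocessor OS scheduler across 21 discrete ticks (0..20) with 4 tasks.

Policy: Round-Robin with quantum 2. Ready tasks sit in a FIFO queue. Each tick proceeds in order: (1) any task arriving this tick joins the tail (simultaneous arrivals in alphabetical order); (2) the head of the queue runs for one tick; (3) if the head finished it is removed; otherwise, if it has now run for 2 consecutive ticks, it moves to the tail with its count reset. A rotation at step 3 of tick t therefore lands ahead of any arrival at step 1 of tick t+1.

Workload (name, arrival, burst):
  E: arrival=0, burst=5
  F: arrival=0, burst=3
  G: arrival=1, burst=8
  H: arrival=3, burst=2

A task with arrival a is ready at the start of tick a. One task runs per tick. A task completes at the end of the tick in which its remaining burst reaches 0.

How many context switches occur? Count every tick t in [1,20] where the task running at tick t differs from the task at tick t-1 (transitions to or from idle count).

context switches = 9

t=0: queue=[E,F] q_used=0 → run E
t=1: queue=[E,F,G] q_used=1 → run E
t=2: queue=[F,G,E] q_used=0 → run F
t=3: queue=[F,G,E,H] q_used=1 → run F
t=4: queue=[G,E,H,F] q_used=0 → run G
t=5: queue=[G,E,H,F] q_used=1 → run G
t=6: queue=[E,H,F,G] q_used=0 → run E
t=7: queue=[E,H,F,G] q_used=1 → run E
t=8: queue=[H,F,G,E] q_used=0 → run H
t=9: queue=[H,F,G,E] q_used=1 → run H
t=10: queue=[F,G,E] q_used=0 → run F
t=11: queue=[G,E] q_used=0 → run G
t=12: queue=[G,E] q_used=1 → run G
t=13: queue=[E,G] q_used=0 → run E
t=14: queue=[G] q_used=0 → run G
t=15: queue=[G] q_used=1 → run G
t=16: queue=[G] q_used=0 → run G
t=17: queue=[G] q_used=1 → run G
t=18: (idle)
t=19: (idle)
t=20: (idle)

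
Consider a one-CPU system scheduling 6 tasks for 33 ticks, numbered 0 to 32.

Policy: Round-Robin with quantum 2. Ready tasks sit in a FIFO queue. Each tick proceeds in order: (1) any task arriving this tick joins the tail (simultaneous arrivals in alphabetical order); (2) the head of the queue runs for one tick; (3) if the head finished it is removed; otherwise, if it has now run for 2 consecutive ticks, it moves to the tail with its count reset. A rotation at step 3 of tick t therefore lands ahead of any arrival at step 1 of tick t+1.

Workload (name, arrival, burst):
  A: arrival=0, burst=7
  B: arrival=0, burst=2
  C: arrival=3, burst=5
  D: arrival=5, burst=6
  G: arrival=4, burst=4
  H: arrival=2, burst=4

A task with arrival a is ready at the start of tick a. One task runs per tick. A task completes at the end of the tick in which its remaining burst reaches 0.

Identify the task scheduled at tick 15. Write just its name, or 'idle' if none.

t=0: queue=[A,B] q_used=0 → run A
t=1: queue=[A,B] q_used=1 → run A
t=2: queue=[B,A,H] q_used=0 → run B
t=3: queue=[B,A,H,C] q_used=1 → run B
t=4: queue=[A,H,C,G] q_used=0 → run A
t=5: queue=[A,H,C,G,D] q_used=1 → run A
t=6: queue=[H,C,G,D,A] q_used=0 → run H
t=7: queue=[H,C,G,D,A] q_used=1 → run H
t=8: queue=[C,G,D,A,H] q_used=0 → run C
t=9: queue=[C,G,D,A,H] q_used=1 → run C
t=10: queue=[G,D,A,H,C] q_used=0 → run G
t=11: queue=[G,D,A,H,C] q_used=1 → run G
t=12: queue=[D,A,H,C,G] q_used=0 → run D
t=13: queue=[D,A,H,C,G] q_used=1 → run D
t=14: queue=[A,H,C,G,D] q_used=0 → run A
t=15: queue=[A,H,C,G,D] q_used=1 → run A
t=16: queue=[H,C,G,D,A] q_used=0 → run H
t=17: queue=[H,C,G,D,A] q_used=1 → run H
t=18: queue=[C,G,D,A] q_used=0 → run C
t=19: queue=[C,G,D,A] q_used=1 → run C
t=20: queue=[G,D,A,C] q_used=0 → run G
t=21: queue=[G,D,A,C] q_used=1 → run G
t=22: queue=[D,A,C] q_used=0 → run D
t=23: queue=[D,A,C] q_used=1 → run D
t=24: queue=[A,C,D] q_used=0 → run A
t=25: queue=[C,D] q_used=0 → run C
t=26: queue=[D] q_used=0 → run D
t=27: queue=[D] q_used=1 → run D
t=28: (idle)
t=29: (idle)
t=30: (idle)
t=31: (idle)
t=32: (idle)

running at tick 15 = A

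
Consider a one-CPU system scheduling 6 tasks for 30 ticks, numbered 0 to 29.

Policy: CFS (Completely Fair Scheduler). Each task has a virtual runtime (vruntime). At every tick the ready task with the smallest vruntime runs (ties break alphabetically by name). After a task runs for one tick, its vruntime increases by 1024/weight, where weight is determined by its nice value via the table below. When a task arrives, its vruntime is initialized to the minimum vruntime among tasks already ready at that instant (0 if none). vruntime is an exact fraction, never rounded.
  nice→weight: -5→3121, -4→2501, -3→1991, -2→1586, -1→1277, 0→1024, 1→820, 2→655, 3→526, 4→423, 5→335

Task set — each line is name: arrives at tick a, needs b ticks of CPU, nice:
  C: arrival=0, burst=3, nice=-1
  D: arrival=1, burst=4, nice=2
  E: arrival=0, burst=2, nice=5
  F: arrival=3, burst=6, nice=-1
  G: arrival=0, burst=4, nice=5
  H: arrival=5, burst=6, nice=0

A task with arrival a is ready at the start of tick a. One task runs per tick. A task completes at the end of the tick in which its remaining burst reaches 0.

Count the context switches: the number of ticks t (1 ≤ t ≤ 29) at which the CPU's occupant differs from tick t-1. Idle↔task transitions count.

context switches = 23

t=0: vr[C=0 E=0 G=0] → run C
t=1: vr[C=1024/1277 D=0 E=0 G=0] → run D
t=2: vr[C=1024/1277 D=1024/655 E=0 G=0] → run E
t=3: vr[C=1024/1277 D=1024/655 E=1024/335 F=0 G=0] → run F
t=4: vr[C=1024/1277 D=1024/655 E=1024/335 F=1024/1277 G=0] → run G
t=5: vr[C=1024/1277 D=1024/655 E=1024/335 F=1024/1277 G=1024/335 H=1024/1277] → run C
t=6: vr[C=2048/1277 D=1024/655 E=1024/335 F=1024/1277 G=1024/335 H=1024/1277] → run F
t=7: vr[C=2048/1277 D=1024/655 E=1024/335 F=2048/1277 G=1024/335 H=1024/1277] → run H
t=8: vr[C=2048/1277 D=1024/655 E=1024/335 F=2048/1277 G=1024/335 H=2301/1277] → run D
t=9: vr[C=2048/1277 D=2048/655 E=1024/335 F=2048/1277 G=1024/335 H=2301/1277] → run C
t=10: vr[D=2048/655 E=1024/335 F=2048/1277 G=1024/335 H=2301/1277] → run F
t=11: vr[D=2048/655 E=1024/335 F=3072/1277 G=1024/335 H=2301/1277] → run H
t=12: vr[D=2048/655 E=1024/335 F=3072/1277 G=1024/335 H=3578/1277] → run F
t=13: vr[D=2048/655 E=1024/335 F=4096/1277 G=1024/335 H=3578/1277] → run H
t=14: vr[D=2048/655 E=1024/335 F=4096/1277 G=1024/335 H=4855/1277] → run E
t=15: vr[D=2048/655 F=4096/1277 G=1024/335 H=4855/1277] → run G
t=16: vr[D=2048/655 F=4096/1277 G=2048/335 H=4855/1277] → run D
t=17: vr[D=3072/655 F=4096/1277 G=2048/335 H=4855/1277] → run F
t=18: vr[D=3072/655 F=5120/1277 G=2048/335 H=4855/1277] → run H
t=19: vr[D=3072/655 F=5120/1277 G=2048/335 H=6132/1277] → run F
t=20: vr[D=3072/655 G=2048/335 H=6132/1277] → run D
t=21: vr[G=2048/335 H=6132/1277] → run H
t=22: vr[G=2048/335 H=7409/1277] → run H
t=23: vr[G=2048/335] → run G
t=24: vr[G=3072/335] → run G
t=25: (idle)
t=26: (idle)
t=27: (idle)
t=28: (idle)
t=29: (idle)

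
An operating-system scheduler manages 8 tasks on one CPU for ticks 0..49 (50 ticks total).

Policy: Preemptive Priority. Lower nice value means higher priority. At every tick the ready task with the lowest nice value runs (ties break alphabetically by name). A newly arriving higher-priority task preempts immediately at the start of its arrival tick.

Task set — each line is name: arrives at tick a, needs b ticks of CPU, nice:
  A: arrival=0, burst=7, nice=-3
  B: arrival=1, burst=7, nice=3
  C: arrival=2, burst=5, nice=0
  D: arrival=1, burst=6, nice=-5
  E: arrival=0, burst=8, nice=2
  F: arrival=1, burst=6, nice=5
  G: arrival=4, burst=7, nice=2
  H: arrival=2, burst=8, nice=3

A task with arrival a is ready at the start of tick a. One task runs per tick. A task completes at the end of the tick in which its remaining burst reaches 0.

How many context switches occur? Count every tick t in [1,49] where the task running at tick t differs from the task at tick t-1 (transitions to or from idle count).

t=0: ready={A,E} → run A
t=1: ready={A,B,D,E,F} → run D
t=2: ready={A,B,C,D,E,F,H} → run D
t=3: ready={A,B,C,D,E,F,H} → run D
t=4: ready={A,B,C,D,E,F,G,H} → run D
t=5: ready={A,B,C,D,E,F,G,H} → run D
t=6: ready={A,B,C,D,E,F,G,H} → run D
t=7: ready={A,B,C,E,F,G,H} → run A
t=8: ready={A,B,C,E,F,G,H} → run A
t=9: ready={A,B,C,E,F,G,H} → run A
t=10: ready={A,B,C,E,F,G,H} → run A
t=11: ready={A,B,C,E,F,G,H} → run A
t=12: ready={A,B,C,E,F,G,H} → run A
t=13: ready={B,C,E,F,G,H} → run C
t=14: ready={B,C,E,F,G,H} → run C
t=15: ready={B,C,E,F,G,H} → run C
t=16: ready={B,C,E,F,G,H} → run C
t=17: ready={B,C,E,F,G,H} → run C
t=18: ready={B,E,F,G,H} → run E
t=19: ready={B,E,F,G,H} → run E
t=20: ready={B,E,F,G,H} → run E
t=21: ready={B,E,F,G,H} → run E
t=22: ready={B,E,F,G,H} → run E
t=23: ready={B,E,F,G,H} → run E
t=24: ready={B,E,F,G,H} → run E
t=25: ready={B,E,F,G,H} → run E
t=26: ready={B,F,G,H} → run G
t=27: ready={B,F,G,H} → run G
t=28: ready={B,F,G,H} → run G
t=29: ready={B,F,G,H} → run G
t=30: ready={B,F,G,H} → run G
t=31: ready={B,F,G,H} → run G
t=32: ready={B,F,G,H} → run G
t=33: ready={B,F,H} → run B
t=34: ready={B,F,H} → run B
t=35: ready={B,F,H} → run B
t=36: ready={B,F,H} → run B
t=37: ready={B,F,H} → run B
t=38: ready={B,F,H} → run B
t=39: ready={B,F,H} → run B
t=40: ready={F,H} → run H
t=41: ready={F,H} → run H
t=42: ready={F,H} → run H
t=43: ready={F,H} → run H
t=44: ready={F,H} → run H
t=45: ready={F,H} → run H
t=46: ready={F,H} → run H
t=47: ready={F,H} → run H
t=48: ready={F} → run F
t=49: ready={F} → run F

context switches = 8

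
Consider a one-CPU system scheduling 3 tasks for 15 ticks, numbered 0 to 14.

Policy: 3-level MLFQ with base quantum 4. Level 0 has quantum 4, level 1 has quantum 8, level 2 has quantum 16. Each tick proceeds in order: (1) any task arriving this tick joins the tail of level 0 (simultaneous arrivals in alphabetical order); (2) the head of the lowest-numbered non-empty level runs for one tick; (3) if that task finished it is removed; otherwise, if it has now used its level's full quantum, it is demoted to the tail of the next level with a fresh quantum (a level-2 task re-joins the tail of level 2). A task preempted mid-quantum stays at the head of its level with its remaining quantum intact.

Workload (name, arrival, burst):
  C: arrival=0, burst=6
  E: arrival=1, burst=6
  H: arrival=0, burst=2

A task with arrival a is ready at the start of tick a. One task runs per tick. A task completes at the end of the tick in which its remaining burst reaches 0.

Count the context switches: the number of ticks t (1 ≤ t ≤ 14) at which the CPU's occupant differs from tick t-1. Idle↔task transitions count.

t=0: L0/L1/L2 = CH/-/- → run C
t=1: L0/L1/L2 = CHE/-/- → run C
t=2: L0/L1/L2 = CHE/-/- → run C
t=3: L0/L1/L2 = CHE/-/- → run C
t=4: L0/L1/L2 = HE/C/- → run H
t=5: L0/L1/L2 = HE/C/- → run H
t=6: L0/L1/L2 = E/C/- → run E
t=7: L0/L1/L2 = E/C/- → run E
t=8: L0/L1/L2 = E/C/- → run E
t=9: L0/L1/L2 = E/C/- → run E
t=10: L0/L1/L2 = -/CE/- → run C
t=11: L0/L1/L2 = -/CE/- → run C
t=12: L0/L1/L2 = -/E/- → run E
t=13: L0/L1/L2 = -/E/- → run E
t=14: (idle)

context switches = 5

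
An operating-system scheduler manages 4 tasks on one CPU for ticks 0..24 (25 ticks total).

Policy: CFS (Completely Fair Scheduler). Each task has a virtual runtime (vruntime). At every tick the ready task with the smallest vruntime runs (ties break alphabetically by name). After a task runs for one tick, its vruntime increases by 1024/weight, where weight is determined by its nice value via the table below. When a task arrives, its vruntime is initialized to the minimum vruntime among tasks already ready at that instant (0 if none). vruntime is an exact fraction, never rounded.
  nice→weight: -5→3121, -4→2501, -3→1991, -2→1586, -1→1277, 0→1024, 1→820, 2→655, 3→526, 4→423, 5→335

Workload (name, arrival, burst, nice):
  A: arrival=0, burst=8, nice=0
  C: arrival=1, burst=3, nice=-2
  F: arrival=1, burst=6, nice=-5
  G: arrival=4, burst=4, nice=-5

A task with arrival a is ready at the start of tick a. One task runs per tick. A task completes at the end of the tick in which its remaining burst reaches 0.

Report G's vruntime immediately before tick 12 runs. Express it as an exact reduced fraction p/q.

vruntime(G, start of tick 12) = 7217/3121

t=0: vr[A=0] → run A
t=1: vr[A=1 C=1 F=1] → run A
t=2: vr[A=2 C=1 F=1] → run C
t=3: vr[A=2 C=1305/793 F=1] → run F
t=4: vr[A=2 C=1305/793 F=4145/3121 G=4145/3121] → run F
t=5: vr[A=2 C=1305/793 F=5169/3121 G=4145/3121] → run G
t=6: vr[A=2 C=1305/793 F=5169/3121 G=5169/3121] → run C
t=7: vr[A=2 C=1817/793 F=5169/3121 G=5169/3121] → run F
t=8: vr[A=2 C=1817/793 F=6193/3121 G=5169/3121] → run G
t=9: vr[A=2 C=1817/793 F=6193/3121 G=6193/3121] → run F
t=10: vr[A=2 C=1817/793 F=7217/3121 G=6193/3121] → run G
t=11: vr[A=2 C=1817/793 F=7217/3121 G=7217/3121] → run A
t=12: vr[A=3 C=1817/793 F=7217/3121 G=7217/3121] → run C
t=13: vr[A=3 F=7217/3121 G=7217/3121] → run F
t=14: vr[A=3 F=8241/3121 G=7217/3121] → run G
t=15: vr[A=3 F=8241/3121] → run F
t=16: vr[A=3] → run A
t=17: vr[A=4] → run A
t=18: vr[A=5] → run A
t=19: vr[A=6] → run A
t=20: vr[A=7] → run A
t=21: (idle)
t=22: (idle)
t=23: (idle)
t=24: (idle)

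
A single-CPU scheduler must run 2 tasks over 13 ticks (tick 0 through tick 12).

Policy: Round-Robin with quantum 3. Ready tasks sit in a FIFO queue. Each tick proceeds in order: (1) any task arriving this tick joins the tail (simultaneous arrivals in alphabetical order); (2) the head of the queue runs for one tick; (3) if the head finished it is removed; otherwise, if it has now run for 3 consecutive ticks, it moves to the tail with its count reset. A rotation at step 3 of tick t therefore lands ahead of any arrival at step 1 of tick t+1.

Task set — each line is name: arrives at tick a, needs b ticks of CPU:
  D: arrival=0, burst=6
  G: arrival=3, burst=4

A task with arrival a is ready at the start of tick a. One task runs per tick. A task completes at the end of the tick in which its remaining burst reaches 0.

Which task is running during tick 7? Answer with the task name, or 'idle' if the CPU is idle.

t=0: queue=[D] q_used=0 → run D
t=1: queue=[D] q_used=1 → run D
t=2: queue=[D] q_used=2 → run D
t=3: queue=[D,G] q_used=0 → run D
t=4: queue=[D,G] q_used=1 → run D
t=5: queue=[D,G] q_used=2 → run D
t=6: queue=[G] q_used=0 → run G
t=7: queue=[G] q_used=1 → run G
t=8: queue=[G] q_used=2 → run G
t=9: queue=[G] q_used=0 → run G
t=10: (idle)
t=11: (idle)
t=12: (idle)

running at tick 7 = G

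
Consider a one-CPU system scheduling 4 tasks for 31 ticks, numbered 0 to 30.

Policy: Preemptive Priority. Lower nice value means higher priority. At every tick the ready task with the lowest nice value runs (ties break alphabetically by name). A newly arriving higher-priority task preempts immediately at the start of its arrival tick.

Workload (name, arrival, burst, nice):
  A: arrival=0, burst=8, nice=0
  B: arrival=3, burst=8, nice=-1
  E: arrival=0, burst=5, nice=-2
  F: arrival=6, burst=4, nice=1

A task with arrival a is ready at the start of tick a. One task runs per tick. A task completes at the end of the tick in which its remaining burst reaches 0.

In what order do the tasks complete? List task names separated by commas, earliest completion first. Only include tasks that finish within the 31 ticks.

completion order = E, B, A, F

t=0: ready={A,E} → run E
t=1: ready={A,E} → run E
t=2: ready={A,E} → run E
t=3: ready={A,B,E} → run E
t=4: ready={A,B,E} → run E
t=5: ready={A,B} → run B
t=6: ready={A,B,F} → run B
t=7: ready={A,B,F} → run B
t=8: ready={A,B,F} → run B
t=9: ready={A,B,F} → run B
t=10: ready={A,B,F} → run B
t=11: ready={A,B,F} → run B
t=12: ready={A,B,F} → run B
t=13: ready={A,F} → run A
t=14: ready={A,F} → run A
t=15: ready={A,F} → run A
t=16: ready={A,F} → run A
t=17: ready={A,F} → run A
t=18: ready={A,F} → run A
t=19: ready={A,F} → run A
t=20: ready={A,F} → run A
t=21: ready={F} → run F
t=22: ready={F} → run F
t=23: ready={F} → run F
t=24: ready={F} → run F
t=25: (idle)
t=26: (idle)
t=27: (idle)
t=28: (idle)
t=29: (idle)
t=30: (idle)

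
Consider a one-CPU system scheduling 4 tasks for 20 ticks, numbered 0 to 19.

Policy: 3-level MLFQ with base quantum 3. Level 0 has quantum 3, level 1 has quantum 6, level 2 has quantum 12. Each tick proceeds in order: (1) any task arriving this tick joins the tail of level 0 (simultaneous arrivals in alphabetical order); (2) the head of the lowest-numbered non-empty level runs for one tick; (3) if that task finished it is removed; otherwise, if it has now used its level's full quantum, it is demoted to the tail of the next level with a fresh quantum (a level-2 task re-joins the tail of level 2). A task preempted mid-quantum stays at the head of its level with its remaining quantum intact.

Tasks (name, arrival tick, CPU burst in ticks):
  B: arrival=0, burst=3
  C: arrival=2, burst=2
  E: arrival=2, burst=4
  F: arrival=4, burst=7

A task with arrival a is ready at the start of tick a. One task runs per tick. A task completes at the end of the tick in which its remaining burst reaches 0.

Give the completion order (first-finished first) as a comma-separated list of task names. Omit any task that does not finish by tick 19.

completion order = B, C, E, F

t=0: L0/L1/L2 = B/-/- → run B
t=1: L0/L1/L2 = B/-/- → run B
t=2: L0/L1/L2 = BCE/-/- → run B
t=3: L0/L1/L2 = CE/-/- → run C
t=4: L0/L1/L2 = CEF/-/- → run C
t=5: L0/L1/L2 = EF/-/- → run E
t=6: L0/L1/L2 = EF/-/- → run E
t=7: L0/L1/L2 = EF/-/- → run E
t=8: L0/L1/L2 = F/E/- → run F
t=9: L0/L1/L2 = F/E/- → run F
t=10: L0/L1/L2 = F/E/- → run F
t=11: L0/L1/L2 = -/EF/- → run E
t=12: L0/L1/L2 = -/F/- → run F
t=13: L0/L1/L2 = -/F/- → run F
t=14: L0/L1/L2 = -/F/- → run F
t=15: L0/L1/L2 = -/F/- → run F
t=16: (idle)
t=17: (idle)
t=18: (idle)
t=19: (idle)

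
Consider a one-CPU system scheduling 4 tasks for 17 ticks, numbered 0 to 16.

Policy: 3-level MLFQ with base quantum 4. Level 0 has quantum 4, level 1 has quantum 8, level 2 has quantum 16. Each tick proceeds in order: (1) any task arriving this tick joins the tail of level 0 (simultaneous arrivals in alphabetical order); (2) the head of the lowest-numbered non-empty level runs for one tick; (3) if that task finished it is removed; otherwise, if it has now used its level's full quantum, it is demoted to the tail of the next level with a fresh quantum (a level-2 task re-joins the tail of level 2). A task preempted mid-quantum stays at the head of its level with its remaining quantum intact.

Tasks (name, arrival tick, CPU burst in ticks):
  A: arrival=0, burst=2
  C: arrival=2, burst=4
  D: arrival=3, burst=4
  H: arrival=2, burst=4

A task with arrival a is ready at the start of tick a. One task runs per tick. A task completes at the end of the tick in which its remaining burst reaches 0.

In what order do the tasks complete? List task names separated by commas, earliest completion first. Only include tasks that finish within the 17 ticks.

completion order = A, C, H, D

t=0: L0/L1/L2 = A/-/- → run A
t=1: L0/L1/L2 = A/-/- → run A
t=2: L0/L1/L2 = CH/-/- → run C
t=3: L0/L1/L2 = CHD/-/- → run C
t=4: L0/L1/L2 = CHD/-/- → run C
t=5: L0/L1/L2 = CHD/-/- → run C
t=6: L0/L1/L2 = HD/-/- → run H
t=7: L0/L1/L2 = HD/-/- → run H
t=8: L0/L1/L2 = HD/-/- → run H
t=9: L0/L1/L2 = HD/-/- → run H
t=10: L0/L1/L2 = D/-/- → run D
t=11: L0/L1/L2 = D/-/- → run D
t=12: L0/L1/L2 = D/-/- → run D
t=13: L0/L1/L2 = D/-/- → run D
t=14: (idle)
t=15: (idle)
t=16: (idle)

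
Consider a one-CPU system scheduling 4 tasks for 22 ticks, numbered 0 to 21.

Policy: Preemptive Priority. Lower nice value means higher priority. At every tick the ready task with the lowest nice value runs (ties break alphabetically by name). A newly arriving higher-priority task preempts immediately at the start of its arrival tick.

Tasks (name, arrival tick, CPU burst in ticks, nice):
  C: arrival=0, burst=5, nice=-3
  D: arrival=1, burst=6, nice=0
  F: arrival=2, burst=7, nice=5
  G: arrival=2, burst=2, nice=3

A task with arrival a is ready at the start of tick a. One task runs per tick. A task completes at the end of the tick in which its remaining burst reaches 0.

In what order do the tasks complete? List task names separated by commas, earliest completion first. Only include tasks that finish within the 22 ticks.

completion order = C, D, G, F

t=0: ready={C} → run C
t=1: ready={C,D} → run C
t=2: ready={C,D,F,G} → run C
t=3: ready={C,D,F,G} → run C
t=4: ready={C,D,F,G} → run C
t=5: ready={D,F,G} → run D
t=6: ready={D,F,G} → run D
t=7: ready={D,F,G} → run D
t=8: ready={D,F,G} → run D
t=9: ready={D,F,G} → run D
t=10: ready={D,F,G} → run D
t=11: ready={F,G} → run G
t=12: ready={F,G} → run G
t=13: ready={F} → run F
t=14: ready={F} → run F
t=15: ready={F} → run F
t=16: ready={F} → run F
t=17: ready={F} → run F
t=18: ready={F} → run F
t=19: ready={F} → run F
t=20: (idle)
t=21: (idle)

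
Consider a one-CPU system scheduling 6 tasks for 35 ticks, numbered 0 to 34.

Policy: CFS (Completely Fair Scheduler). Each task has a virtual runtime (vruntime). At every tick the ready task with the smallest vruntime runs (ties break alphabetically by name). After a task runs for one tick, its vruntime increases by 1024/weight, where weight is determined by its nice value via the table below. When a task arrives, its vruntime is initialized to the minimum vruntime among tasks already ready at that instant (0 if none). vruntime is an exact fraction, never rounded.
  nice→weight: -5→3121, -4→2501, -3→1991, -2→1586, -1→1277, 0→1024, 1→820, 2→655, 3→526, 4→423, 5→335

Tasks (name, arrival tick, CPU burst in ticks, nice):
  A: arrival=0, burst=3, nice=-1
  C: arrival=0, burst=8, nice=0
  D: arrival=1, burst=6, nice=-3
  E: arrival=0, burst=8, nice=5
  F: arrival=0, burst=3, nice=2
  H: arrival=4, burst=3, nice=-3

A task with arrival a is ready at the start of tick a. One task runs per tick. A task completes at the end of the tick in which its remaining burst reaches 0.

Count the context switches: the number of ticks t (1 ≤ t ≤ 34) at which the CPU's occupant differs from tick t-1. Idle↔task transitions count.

context switches = 24

t=0: vr[A=0 C=0 E=0 F=0] → run A
t=1: vr[A=1024/1277 C=0 D=0 E=0 F=0] → run C
t=2: vr[A=1024/1277 C=1 D=0 E=0 F=0] → run D
t=3: vr[A=1024/1277 C=1 D=1024/1991 E=0 F=0] → run E
t=4: vr[A=1024/1277 C=1 D=1024/1991 E=1024/335 F=0 H=0] → run F
t=5: vr[A=1024/1277 C=1 D=1024/1991 E=1024/335 F=1024/655 H=0] → run H
t=6: vr[A=1024/1277 C=1 D=1024/1991 E=1024/335 F=1024/655 H=1024/1991] → run D
t=7: vr[A=1024/1277 C=1 D=2048/1991 E=1024/335 F=1024/655 H=1024/1991] → run H
t=8: vr[A=1024/1277 C=1 D=2048/1991 E=1024/335 F=1024/655 H=2048/1991] → run A
t=9: vr[A=2048/1277 C=1 D=2048/1991 E=1024/335 F=1024/655 H=2048/1991] → run C
t=10: vr[A=2048/1277 C=2 D=2048/1991 E=1024/335 F=1024/655 H=2048/1991] → run D
t=11: vr[A=2048/1277 C=2 D=3072/1991 E=1024/335 F=1024/655 H=2048/1991] → run H
t=12: vr[A=2048/1277 C=2 D=3072/1991 E=1024/335 F=1024/655] → run D
t=13: vr[A=2048/1277 C=2 D=4096/1991 E=1024/335 F=1024/655] → run F
t=14: vr[A=2048/1277 C=2 D=4096/1991 E=1024/335 F=2048/655] → run A
t=15: vr[C=2 D=4096/1991 E=1024/335 F=2048/655] → run C
t=16: vr[C=3 D=4096/1991 E=1024/335 F=2048/655] → run D
t=17: vr[C=3 D=5120/1991 E=1024/335 F=2048/655] → run D
t=18: vr[C=3 E=1024/335 F=2048/655] → run C
t=19: vr[C=4 E=1024/335 F=2048/655] → run E
t=20: vr[C=4 E=2048/335 F=2048/655] → run F
t=21: vr[C=4 E=2048/335] → run C
t=22: vr[C=5 E=2048/335] → run C
t=23: vr[C=6 E=2048/335] → run C
t=24: vr[C=7 E=2048/335] → run E
t=25: vr[C=7 E=3072/335] → run C
t=26: vr[E=3072/335] → run E
t=27: vr[E=4096/335] → run E
t=28: vr[E=1024/67] → run E
t=29: vr[E=6144/335] → run E
t=30: vr[E=7168/335] → run E
t=31: (idle)
t=32: (idle)
t=33: (idle)
t=34: (idle)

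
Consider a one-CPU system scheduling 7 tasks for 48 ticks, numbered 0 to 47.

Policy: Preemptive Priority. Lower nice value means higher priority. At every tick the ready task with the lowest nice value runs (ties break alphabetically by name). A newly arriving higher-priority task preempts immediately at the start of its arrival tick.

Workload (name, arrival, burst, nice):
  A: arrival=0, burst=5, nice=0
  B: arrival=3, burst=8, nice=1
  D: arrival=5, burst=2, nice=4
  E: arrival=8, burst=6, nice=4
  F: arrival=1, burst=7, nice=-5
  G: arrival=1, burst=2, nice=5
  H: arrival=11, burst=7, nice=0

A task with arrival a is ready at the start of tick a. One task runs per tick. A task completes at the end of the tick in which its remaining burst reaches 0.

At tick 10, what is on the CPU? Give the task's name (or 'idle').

t=0: ready={A} → run A
t=1: ready={A,F,G} → run F
t=2: ready={A,F,G} → run F
t=3: ready={A,B,F,G} → run F
t=4: ready={A,B,F,G} → run F
t=5: ready={A,B,D,F,G} → run F
t=6: ready={A,B,D,F,G} → run F
t=7: ready={A,B,D,F,G} → run F
t=8: ready={A,B,D,E,G} → run A
t=9: ready={A,B,D,E,G} → run A
t=10: ready={A,B,D,E,G} → run A
t=11: ready={A,B,D,E,G,H} → run A
t=12: ready={B,D,E,G,H} → run H
t=13: ready={B,D,E,G,H} → run H
t=14: ready={B,D,E,G,H} → run H
t=15: ready={B,D,E,G,H} → run H
t=16: ready={B,D,E,G,H} → run H
t=17: ready={B,D,E,G,H} → run H
t=18: ready={B,D,E,G,H} → run H
t=19: ready={B,D,E,G} → run B
t=20: ready={B,D,E,G} → run B
t=21: ready={B,D,E,G} → run B
t=22: ready={B,D,E,G} → run B
t=23: ready={B,D,E,G} → run B
t=24: ready={B,D,E,G} → run B
t=25: ready={B,D,E,G} → run B
t=26: ready={B,D,E,G} → run B
t=27: ready={D,E,G} → run D
t=28: ready={D,E,G} → run D
t=29: ready={E,G} → run E
t=30: ready={E,G} → run E
t=31: ready={E,G} → run E
t=32: ready={E,G} → run E
t=33: ready={E,G} → run E
t=34: ready={E,G} → run E
t=35: ready={G} → run G
t=36: ready={G} → run G
t=37: (idle)
t=38: (idle)
t=39: (idle)
t=40: (idle)
t=41: (idle)
t=42: (idle)
t=43: (idle)
t=44: (idle)
t=45: (idle)
t=46: (idle)
t=47: (idle)

running at tick 10 = A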